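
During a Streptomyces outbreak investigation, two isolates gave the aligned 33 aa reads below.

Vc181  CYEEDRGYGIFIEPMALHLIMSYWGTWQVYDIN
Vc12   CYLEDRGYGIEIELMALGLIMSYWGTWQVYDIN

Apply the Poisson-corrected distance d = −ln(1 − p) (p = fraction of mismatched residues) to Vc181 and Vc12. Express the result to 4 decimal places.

0.1292

Differing sites — 3:E/L; 11:F/E; 14:P/L; 18:H/G.
p = 4/33 = 0.121212.
d = −ln(1 − 0.121212) = −ln(0.878788) = 0.1292.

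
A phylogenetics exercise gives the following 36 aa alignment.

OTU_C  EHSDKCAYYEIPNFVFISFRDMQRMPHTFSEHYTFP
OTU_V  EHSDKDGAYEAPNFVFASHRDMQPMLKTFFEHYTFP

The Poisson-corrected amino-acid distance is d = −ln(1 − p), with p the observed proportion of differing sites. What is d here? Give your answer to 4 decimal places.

Mismatches occur at site 6 (C↔D), site 7 (A↔G), site 8 (Y↔A), site 11 (I↔A), site 17 (I↔A), site 19 (F↔H), site 24 (R↔P), site 26 (P↔L), site 27 (H↔K), site 30 (S↔F).
p = 10/36 = 0.277778.
d = −ln(1 − 0.277778) = −ln(0.722222) = 0.3254.

0.3254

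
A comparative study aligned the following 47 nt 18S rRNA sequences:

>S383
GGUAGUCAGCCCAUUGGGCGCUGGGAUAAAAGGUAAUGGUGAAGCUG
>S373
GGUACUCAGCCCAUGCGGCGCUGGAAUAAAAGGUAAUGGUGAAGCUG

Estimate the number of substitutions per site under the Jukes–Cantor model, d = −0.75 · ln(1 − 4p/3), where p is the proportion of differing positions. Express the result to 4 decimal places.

Mismatches occur at site 5 (G↔C), site 15 (U↔G), site 16 (G↔C), site 25 (G↔A).
p = 4/47 = 0.085106.
d = −0.75 · ln(1 − (4/3)·0.085106) = −0.75 · ln(0.886525) = −0.75 · (-0.120446) = 0.0903.

0.0903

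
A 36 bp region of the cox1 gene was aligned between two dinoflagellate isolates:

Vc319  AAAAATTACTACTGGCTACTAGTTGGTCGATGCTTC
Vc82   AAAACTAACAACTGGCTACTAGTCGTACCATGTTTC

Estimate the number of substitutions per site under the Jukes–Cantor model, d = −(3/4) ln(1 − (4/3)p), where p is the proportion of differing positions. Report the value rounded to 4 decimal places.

0.2635

The sequences differ at positions 5 (A/C), 7 (T/A), 10 (T/A), 24 (T/C), 26 (G/T), 27 (T/A), 29 (G/C), 33 (C/T).
p = 8/36 = 0.222222.
d = −0.75 · ln(1 − (4/3)·0.222222) = −0.75 · ln(0.703704) = −0.75 · (-0.351397) = 0.2635.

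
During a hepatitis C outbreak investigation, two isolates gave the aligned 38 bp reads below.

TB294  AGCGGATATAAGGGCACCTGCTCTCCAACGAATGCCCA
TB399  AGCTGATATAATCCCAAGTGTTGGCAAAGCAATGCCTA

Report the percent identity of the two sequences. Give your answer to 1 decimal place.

Mismatches occur at site 4 (G→T), site 12 (G→T), site 13 (G→C), site 14 (G→C), site 17 (C→A), site 18 (C→G), site 21 (C→T), site 23 (C→G), site 24 (T→G), site 26 (C→A), site 29 (C→G), site 30 (G→C), site 37 (C→T).
25 of the 38 sites match, so the percent identity is 25/38 × 100 = 65.8%.

65.8%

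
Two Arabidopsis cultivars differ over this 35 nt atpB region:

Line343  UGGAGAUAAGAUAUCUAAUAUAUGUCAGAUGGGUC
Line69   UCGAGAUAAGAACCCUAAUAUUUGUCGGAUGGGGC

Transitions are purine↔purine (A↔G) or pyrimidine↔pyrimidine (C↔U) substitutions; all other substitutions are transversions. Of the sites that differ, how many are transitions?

2

Differing sites — 2:G/C (Tv); 12:U/A (Tv); 13:A/C (Tv); 14:U/C (Ti); 22:A/U (Tv); 27:A/G (Ti); 34:U/G (Tv).
Of the 7 differences, 2 transitions and 5 transversions, so the answer is 2.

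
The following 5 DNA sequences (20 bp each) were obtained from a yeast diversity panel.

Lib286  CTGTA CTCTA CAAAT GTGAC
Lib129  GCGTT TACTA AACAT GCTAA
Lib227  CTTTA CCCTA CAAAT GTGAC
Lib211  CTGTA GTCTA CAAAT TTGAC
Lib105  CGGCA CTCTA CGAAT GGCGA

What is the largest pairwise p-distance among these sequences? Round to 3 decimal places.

0.600

Pairwise Hamming distances:
  Lib286 vs Lib129: 10
  Lib286 vs Lib227: 2
  Lib286 vs Lib211: 2
  Lib286 vs Lib105: 7
  Lib129 vs Lib227: 11
  Lib129 vs Lib211: 11
  Lib129 vs Lib105: 12
  Lib227 vs Lib211: 4
  Lib227 vs Lib105: 9
  Lib211 vs Lib105: 9
The largest is 12 mismatches, between Lib129 and Lib105; p = 12/20 = 0.600.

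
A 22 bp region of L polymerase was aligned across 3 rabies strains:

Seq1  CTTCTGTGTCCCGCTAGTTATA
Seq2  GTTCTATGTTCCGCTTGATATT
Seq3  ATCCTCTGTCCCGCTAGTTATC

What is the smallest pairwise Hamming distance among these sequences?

4

Pairwise Hamming distances:
  Seq1 vs Seq2: 6
  Seq1 vs Seq3: 4
  Seq2 vs Seq3: 7
The smallest is 4, between Seq1 and Seq3.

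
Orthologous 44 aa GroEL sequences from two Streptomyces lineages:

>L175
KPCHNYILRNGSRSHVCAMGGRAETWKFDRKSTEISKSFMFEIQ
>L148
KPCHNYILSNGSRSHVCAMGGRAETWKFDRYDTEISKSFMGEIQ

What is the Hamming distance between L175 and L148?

4

Differing sites — 9:R/S; 31:K/Y; 32:S/D; 41:F/G.
That gives 4 mismatches out of 44 aligned sites, so the Hamming distance is 4.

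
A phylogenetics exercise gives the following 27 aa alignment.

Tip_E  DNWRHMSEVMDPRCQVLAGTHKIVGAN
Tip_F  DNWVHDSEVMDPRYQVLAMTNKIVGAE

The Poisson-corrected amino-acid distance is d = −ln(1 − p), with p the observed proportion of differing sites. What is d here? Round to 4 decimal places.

The sequences differ at positions 4 (R/V), 6 (M/D), 14 (C/Y), 19 (G/M), 21 (H/N), 27 (N/E).
p = 6/27 = 0.222222.
d = −ln(1 − 0.222222) = −ln(0.777778) = 0.2513.

0.2513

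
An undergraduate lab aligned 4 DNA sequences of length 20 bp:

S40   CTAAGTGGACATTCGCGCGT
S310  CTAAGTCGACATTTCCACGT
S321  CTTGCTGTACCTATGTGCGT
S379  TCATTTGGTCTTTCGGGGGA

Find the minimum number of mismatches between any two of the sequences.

Pairwise Hamming distances:
  S40 vs S310: 4
  S40 vs S321: 8
  S40 vs S379: 9
  S310 vs S321: 10
  S310 vs S379: 13
  S321 vs S379: 13
The smallest is 4, between S40 and S310.

4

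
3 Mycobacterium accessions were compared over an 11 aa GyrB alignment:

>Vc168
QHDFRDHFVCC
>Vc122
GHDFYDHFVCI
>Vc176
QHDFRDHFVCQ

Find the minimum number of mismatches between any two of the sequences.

Pairwise Hamming distances:
  Vc168 vs Vc122: 3
  Vc168 vs Vc176: 1
  Vc122 vs Vc176: 3
The smallest is 1, between Vc168 and Vc176.

1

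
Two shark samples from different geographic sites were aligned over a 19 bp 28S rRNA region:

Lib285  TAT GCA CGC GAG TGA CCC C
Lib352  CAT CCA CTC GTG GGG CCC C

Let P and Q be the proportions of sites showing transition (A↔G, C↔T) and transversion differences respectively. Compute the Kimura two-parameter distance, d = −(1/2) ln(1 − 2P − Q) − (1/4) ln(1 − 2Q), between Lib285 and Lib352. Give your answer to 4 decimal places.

0.4099

Mismatches occur at site 1 (T/C, transition), site 4 (G/C, transversion), site 8 (G/T, transversion), site 11 (A/T, transversion), site 13 (T/G, transversion), site 15 (A/G, transition).
Of the 6 differences, 2 transitions and 4 transversions over 19 sites: P = 2/19 = 0.105263, Q = 4/19 = 0.210526.
d = −0.5·ln(0.578948) − 0.25·ln(0.578948) = −0.5·(-0.546543) − 0.25·(-0.546543) = 0.4099.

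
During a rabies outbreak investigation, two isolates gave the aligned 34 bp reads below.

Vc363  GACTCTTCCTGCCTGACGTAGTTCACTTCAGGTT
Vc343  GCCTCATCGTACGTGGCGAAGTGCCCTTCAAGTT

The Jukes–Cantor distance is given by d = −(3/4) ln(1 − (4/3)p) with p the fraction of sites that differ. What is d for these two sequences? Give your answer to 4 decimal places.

The sequences differ at positions 2 (A/C), 6 (T/A), 9 (C/G), 11 (G/A), 13 (C/G), 16 (A/G), 19 (T/A), 23 (T/G), 25 (A/C), 31 (G/A).
p = 10/34 = 0.294118.
d = −0.75 · ln(1 − (4/3)·0.294118) = −0.75 · ln(0.607843) = −0.75 · (-0.497839) = 0.3734.

0.3734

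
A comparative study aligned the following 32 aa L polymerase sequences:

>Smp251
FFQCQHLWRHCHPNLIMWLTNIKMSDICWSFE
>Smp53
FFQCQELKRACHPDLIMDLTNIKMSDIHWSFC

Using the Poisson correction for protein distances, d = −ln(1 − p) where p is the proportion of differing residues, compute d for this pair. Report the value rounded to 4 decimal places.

Mismatches occur at site 6 (H/E), site 8 (W/K), site 10 (H/A), site 14 (N/D), site 18 (W/D), site 28 (C/H), site 32 (E/C).
p = 7/32 = 0.218750.
d = −ln(1 − 0.218750) = −ln(0.781250) = 0.2469.

0.2469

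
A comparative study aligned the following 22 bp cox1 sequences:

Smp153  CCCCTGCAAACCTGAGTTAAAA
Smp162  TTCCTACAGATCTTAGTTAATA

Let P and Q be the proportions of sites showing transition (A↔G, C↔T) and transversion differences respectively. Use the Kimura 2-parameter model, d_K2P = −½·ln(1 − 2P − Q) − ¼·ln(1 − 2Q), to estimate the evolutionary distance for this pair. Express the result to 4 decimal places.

0.4444

Mismatches occur at site 1 (C→T, transition), site 2 (C→T, transition), site 6 (G→A, transition), site 9 (A→G, transition), site 11 (C→T, transition), site 14 (G→T, transversion), site 21 (A→T, transversion).
Of the 7 differences, 5 transitions and 2 transversions over 22 sites: P = 5/22 = 0.227273, Q = 2/22 = 0.090909.
d = −0.5·ln(0.454545) − 0.25·ln(0.818182) = −0.5·(-0.788458) − 0.25·(-0.200670) = 0.4444.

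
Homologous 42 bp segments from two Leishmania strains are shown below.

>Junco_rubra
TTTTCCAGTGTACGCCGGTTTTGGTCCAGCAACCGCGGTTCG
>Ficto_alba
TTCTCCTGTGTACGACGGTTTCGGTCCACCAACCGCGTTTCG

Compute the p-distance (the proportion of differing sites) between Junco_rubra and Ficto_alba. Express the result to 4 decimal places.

0.1429

The sequences differ at positions 3 (T/C), 7 (A/T), 15 (C/A), 22 (T/C), 29 (G/C), 38 (G/T).
There are 6 differences over 42 sites, so p = 6/42 = 0.1429.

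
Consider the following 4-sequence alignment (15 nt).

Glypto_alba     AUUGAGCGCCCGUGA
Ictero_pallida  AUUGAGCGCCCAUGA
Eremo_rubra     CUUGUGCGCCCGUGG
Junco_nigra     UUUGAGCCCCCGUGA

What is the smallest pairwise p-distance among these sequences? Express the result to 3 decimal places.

0.067

Pairwise Hamming distances:
  Glypto_alba vs Ictero_pallida: 1
  Glypto_alba vs Eremo_rubra: 3
  Glypto_alba vs Junco_nigra: 2
  Ictero_pallida vs Eremo_rubra: 4
  Ictero_pallida vs Junco_nigra: 3
  Eremo_rubra vs Junco_nigra: 4
The smallest is 1 mismatch, between Glypto_alba and Ictero_pallida; p = 1/15 = 0.067.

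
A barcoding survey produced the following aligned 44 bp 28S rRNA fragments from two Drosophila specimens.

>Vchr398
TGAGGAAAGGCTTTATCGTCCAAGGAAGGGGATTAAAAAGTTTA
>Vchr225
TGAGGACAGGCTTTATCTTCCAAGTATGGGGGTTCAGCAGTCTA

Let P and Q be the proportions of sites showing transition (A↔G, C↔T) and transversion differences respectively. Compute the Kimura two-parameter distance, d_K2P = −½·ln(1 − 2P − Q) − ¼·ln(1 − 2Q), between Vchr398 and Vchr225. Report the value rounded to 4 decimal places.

0.2388

The sequences differ at positions 7 (A/C, transversion), 18 (G/T, transversion), 25 (G/T, transversion), 27 (A/T, transversion), 32 (A/G, transition), 35 (A/C, transversion), 37 (A/G, transition), 38 (A/C, transversion), 42 (T/C, transition).
Of the 9 differences, 3 transitions and 6 transversions over 44 sites: P = 3/44 = 0.068182, Q = 6/44 = 0.136364.
d = −0.5·ln(0.727272) − 0.25·ln(0.727272) = −0.5·(-0.318455) − 0.25·(-0.318455) = 0.2388.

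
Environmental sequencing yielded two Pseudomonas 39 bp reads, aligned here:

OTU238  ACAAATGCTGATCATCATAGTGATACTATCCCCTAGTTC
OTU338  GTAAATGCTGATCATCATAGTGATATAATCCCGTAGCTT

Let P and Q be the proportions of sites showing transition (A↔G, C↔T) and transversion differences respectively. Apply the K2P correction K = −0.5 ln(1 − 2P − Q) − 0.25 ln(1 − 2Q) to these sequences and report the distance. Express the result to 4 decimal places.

0.2109

Differing sites — 1:A/G (Ti); 2:C/T (Ti); 26:C/T (Ti); 27:T/A (Tv); 33:C/G (Tv); 37:T/C (Ti); 39:C/T (Ti).
Of the 7 differences, 5 transitions and 2 transversions over 39 sites: P = 5/39 = 0.128205, Q = 2/39 = 0.051282.
d = −0.5·ln(0.692308) − 0.25·ln(0.897436) = −0.5·(-0.367724) − 0.25·(-0.108213) = 0.2109.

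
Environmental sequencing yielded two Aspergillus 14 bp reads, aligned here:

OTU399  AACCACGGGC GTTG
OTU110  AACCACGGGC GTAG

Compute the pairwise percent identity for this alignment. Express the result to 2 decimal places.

92.86%

Differing sites — 13:T/A.
13 of the 14 sites match, so the percent identity is 13/14 × 100 = 92.86%.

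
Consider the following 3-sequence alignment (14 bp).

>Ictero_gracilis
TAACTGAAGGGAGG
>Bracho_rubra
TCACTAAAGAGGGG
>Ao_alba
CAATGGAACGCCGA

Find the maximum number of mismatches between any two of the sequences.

10

Pairwise Hamming distances:
  Ictero_gracilis vs Bracho_rubra: 4
  Ictero_gracilis vs Ao_alba: 7
  Bracho_rubra vs Ao_alba: 10
The largest is 10, between Bracho_rubra and Ao_alba.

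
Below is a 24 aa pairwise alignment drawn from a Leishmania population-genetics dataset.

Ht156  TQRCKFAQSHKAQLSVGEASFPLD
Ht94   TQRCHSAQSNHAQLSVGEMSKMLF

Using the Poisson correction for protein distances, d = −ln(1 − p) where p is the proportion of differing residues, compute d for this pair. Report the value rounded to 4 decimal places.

0.4055

The sequences differ at positions 5 (K/H), 6 (F/S), 10 (H/N), 11 (K/H), 19 (A/M), 21 (F/K), 22 (P/M), 24 (D/F).
p = 8/24 = 0.333333.
d = −ln(1 − 0.333333) = −ln(0.666667) = 0.4055.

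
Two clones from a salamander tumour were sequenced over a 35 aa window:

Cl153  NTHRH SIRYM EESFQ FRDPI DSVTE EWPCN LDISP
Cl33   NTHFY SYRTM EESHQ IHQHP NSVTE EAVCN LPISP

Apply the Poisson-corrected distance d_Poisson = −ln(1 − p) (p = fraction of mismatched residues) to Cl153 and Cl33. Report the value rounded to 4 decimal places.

0.5108

The sequences differ at positions 4 (R/F), 5 (H/Y), 7 (I/Y), 9 (Y/T), 14 (F/H), 16 (F/I), 17 (R/H), 18 (D/Q), 19 (P/H), 20 (I/P), 21 (D/N), 27 (W/A), 28 (P/V), 32 (D/P).
p = 14/35 = 0.400000.
d = −ln(1 − 0.400000) = −ln(0.600000) = 0.5108.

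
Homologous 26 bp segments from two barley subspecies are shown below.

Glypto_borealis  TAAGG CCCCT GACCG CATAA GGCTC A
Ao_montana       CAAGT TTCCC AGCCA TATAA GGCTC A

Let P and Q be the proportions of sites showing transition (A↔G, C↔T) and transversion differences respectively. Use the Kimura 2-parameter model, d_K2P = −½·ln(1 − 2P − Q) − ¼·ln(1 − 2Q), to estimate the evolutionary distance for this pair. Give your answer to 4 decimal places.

0.5504

Differing sites — 1:T/C (Ti); 5:G/T (Tv); 6:C/T (Ti); 7:C/T (Ti); 10:T/C (Ti); 11:G/A (Ti); 12:A/G (Ti); 15:G/A (Ti); 16:C/T (Ti).
Of the 9 differences, 8 transitions and 1 transversion over 26 sites: P = 8/26 = 0.307692, Q = 1/26 = 0.038462.
d = −0.5·ln(0.346154) − 0.25·ln(0.923076) = −0.5·(-1.060872) − 0.25·(-0.080044) = 0.5504.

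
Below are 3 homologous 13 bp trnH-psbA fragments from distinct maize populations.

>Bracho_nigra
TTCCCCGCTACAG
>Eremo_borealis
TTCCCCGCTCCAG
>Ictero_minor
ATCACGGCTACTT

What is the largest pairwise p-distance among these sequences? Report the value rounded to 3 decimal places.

Pairwise Hamming distances:
  Bracho_nigra vs Eremo_borealis: 1
  Bracho_nigra vs Ictero_minor: 5
  Eremo_borealis vs Ictero_minor: 6
The largest is 6 mismatches, between Eremo_borealis and Ictero_minor; p = 6/13 = 0.462.

0.462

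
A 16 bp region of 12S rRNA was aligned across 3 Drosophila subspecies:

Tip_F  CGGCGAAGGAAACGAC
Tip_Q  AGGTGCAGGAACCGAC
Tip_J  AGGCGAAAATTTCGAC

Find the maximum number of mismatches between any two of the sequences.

7

Pairwise Hamming distances:
  Tip_F vs Tip_Q: 4
  Tip_F vs Tip_J: 6
  Tip_Q vs Tip_J: 7
The largest is 7, between Tip_Q and Tip_J.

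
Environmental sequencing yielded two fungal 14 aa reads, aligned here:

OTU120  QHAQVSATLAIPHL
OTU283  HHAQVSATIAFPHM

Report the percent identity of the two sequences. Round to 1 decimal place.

The sequences differ at positions 1 (Q/H), 9 (L/I), 11 (I/F), 14 (L/M).
10 of the 14 sites match, so the percent identity is 10/14 × 100 = 71.4%.

71.4%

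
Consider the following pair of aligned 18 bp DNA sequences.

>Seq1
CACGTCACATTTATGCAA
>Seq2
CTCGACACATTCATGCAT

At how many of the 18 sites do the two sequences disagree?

4

Mismatches occur at site 2 (A↔T), site 5 (T↔A), site 12 (T↔C), site 18 (A↔T).
That gives 4 mismatches out of 18 aligned sites, so the Hamming distance is 4.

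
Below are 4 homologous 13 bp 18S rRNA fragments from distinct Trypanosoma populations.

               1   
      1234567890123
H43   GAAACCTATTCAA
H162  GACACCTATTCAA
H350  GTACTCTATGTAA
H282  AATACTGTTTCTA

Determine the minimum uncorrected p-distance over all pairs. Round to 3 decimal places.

Pairwise Hamming distances:
  H43 vs H162: 1
  H43 vs H350: 5
  H43 vs H282: 6
  H162 vs H350: 6
  H162 vs H282: 6
  H350 vs H282: 11
The smallest is 1 mismatch, between H43 and H162; p = 1/13 = 0.077.

0.077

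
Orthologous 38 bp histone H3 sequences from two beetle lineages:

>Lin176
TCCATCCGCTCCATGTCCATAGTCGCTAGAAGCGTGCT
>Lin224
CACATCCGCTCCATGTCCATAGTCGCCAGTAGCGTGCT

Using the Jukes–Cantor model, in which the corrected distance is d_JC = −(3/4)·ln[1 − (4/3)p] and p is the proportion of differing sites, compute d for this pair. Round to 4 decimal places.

0.1134

The sequences differ at positions 1 (T/C), 2 (C/A), 27 (T/C), 30 (A/T).
p = 4/38 = 0.105263.
d = −0.75 · ln(1 − (4/3)·0.105263) = −0.75 · ln(0.859649) = −0.75 · (-0.151231) = 0.1134.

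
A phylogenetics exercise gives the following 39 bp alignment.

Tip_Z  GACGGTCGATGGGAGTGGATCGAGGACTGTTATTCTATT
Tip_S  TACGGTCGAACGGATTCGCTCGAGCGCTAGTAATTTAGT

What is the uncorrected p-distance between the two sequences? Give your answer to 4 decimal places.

Mismatches occur at site 1 (G→T), site 10 (T→A), site 11 (G→C), site 15 (G→T), site 17 (G→C), site 19 (A→C), site 25 (G→C), site 26 (A→G), site 29 (G→A), site 30 (T→G), site 33 (T→A), site 35 (C→T), site 38 (T→G).
There are 13 differences over 39 sites, so p = 13/39 = 0.3333.

0.3333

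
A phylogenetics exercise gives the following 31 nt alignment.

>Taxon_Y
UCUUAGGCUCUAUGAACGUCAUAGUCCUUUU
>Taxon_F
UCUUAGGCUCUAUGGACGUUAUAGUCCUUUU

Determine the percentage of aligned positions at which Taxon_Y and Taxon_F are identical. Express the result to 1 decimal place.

93.5%

The sequences differ at positions 15 (A/G), 20 (C/U).
29 of the 31 sites match, so the percent identity is 29/31 × 100 = 93.5%.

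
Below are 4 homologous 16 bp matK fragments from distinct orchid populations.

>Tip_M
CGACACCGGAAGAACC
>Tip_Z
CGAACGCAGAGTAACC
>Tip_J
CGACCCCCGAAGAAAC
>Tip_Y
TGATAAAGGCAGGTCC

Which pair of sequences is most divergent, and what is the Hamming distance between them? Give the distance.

11

Pairwise Hamming distances:
  Tip_M vs Tip_Z: 6
  Tip_M vs Tip_J: 3
  Tip_M vs Tip_Y: 7
  Tip_Z vs Tip_J: 6
  Tip_Z vs Tip_Y: 11
  Tip_J vs Tip_Y: 10
The largest is 11, between Tip_Z and Tip_Y.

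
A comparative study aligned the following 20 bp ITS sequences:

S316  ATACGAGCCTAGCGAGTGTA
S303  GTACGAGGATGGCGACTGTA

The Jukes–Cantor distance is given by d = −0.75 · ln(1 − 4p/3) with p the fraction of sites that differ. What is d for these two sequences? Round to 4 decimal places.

0.3041

The sequences differ at positions 1 (A/G), 8 (C/G), 9 (C/A), 11 (A/G), 16 (G/C).
p = 5/20 = 0.250000.
d = −0.75 · ln(1 − (4/3)·0.250000) = −0.75 · ln(0.666667) = −0.75 · (-0.405465) = 0.3041.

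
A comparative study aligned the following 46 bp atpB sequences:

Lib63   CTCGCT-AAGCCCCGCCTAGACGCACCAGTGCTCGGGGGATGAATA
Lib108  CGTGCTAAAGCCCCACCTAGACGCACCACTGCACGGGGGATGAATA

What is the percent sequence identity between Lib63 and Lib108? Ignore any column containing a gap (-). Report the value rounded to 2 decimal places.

88.89%

Excluding the 1 gap column leaves 45 comparable sites.
Differing sites — 2:T/G; 3:C/T; 15:G/A; 29:G/C; 33:T/A.
40 of the 45 comparable sites match, so the percent identity is 40/45 × 100 = 88.89%.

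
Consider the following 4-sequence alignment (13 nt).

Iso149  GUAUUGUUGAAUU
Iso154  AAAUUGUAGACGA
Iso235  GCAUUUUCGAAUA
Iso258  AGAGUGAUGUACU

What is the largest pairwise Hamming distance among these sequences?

Pairwise Hamming distances:
  Iso149 vs Iso154: 6
  Iso149 vs Iso235: 4
  Iso149 vs Iso258: 6
  Iso154 vs Iso235: 6
  Iso154 vs Iso258: 8
  Iso235 vs Iso258: 9
The largest is 9, between Iso235 and Iso258.

9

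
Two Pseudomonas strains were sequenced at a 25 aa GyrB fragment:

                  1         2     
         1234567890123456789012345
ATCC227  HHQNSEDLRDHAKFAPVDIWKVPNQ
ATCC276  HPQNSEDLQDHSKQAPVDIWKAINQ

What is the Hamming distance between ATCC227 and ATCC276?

Differing sites — 2:H/P; 9:R/Q; 12:A/S; 14:F/Q; 22:V/A; 23:P/I.
That gives 6 mismatches out of 25 aligned sites, so the Hamming distance is 6.

6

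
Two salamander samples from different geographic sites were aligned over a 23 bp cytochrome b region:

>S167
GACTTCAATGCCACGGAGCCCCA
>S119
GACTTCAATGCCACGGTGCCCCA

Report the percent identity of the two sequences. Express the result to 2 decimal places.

95.65%

A single mismatch occurs at site 17 (A↔T).
22 of the 23 sites match, so the percent identity is 22/23 × 100 = 95.65%.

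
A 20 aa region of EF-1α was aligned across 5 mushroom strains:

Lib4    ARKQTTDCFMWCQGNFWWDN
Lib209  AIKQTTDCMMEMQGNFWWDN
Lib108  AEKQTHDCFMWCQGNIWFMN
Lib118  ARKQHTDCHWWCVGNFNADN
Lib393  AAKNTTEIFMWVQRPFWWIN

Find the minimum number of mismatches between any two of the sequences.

4

Pairwise Hamming distances:
  Lib4 vs Lib209: 4
  Lib4 vs Lib108: 5
  Lib4 vs Lib118: 6
  Lib4 vs Lib393: 8
  Lib209 vs Lib108: 8
  Lib209 vs Lib118: 9
  Lib209 vs Lib393: 10
  Lib108 vs Lib118: 10
  Lib108 vs Lib393: 11
  Lib118 vs Lib393: 14
The smallest is 4, between Lib4 and Lib209.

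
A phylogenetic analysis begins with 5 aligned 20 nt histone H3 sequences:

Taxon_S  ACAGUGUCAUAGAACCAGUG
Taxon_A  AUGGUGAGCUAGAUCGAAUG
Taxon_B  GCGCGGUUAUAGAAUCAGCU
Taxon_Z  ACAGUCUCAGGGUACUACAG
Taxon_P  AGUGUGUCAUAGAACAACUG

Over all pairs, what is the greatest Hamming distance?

Pairwise Hamming distances:
  Taxon_S vs Taxon_A: 8
  Taxon_S vs Taxon_B: 8
  Taxon_S vs Taxon_Z: 7
  Taxon_S vs Taxon_P: 4
  Taxon_A vs Taxon_B: 13
  Taxon_A vs Taxon_Z: 13
  Taxon_A vs Taxon_P: 8
  Taxon_B vs Taxon_Z: 14
  Taxon_B vs Taxon_P: 11
  Taxon_Z vs Taxon_P: 8
The largest is 14, between Taxon_B and Taxon_Z.

14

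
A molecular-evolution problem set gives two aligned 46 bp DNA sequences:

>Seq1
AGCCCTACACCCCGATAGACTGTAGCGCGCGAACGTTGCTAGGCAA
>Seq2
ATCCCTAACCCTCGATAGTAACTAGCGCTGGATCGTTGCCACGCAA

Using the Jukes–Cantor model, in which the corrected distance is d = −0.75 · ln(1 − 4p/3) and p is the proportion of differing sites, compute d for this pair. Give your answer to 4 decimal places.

0.3547

The sequences differ at positions 2 (G/T), 8 (C/A), 9 (A/C), 12 (C/T), 19 (A/T), 20 (C/A), 21 (T/A), 22 (G/C), 29 (G/T), 30 (C/G), 33 (A/T), 40 (T/C), 42 (G/C).
p = 13/46 = 0.282609.
d = −0.75 · ln(1 − (4/3)·0.282609) = −0.75 · ln(0.623188) = −0.75 · (-0.472907) = 0.3547.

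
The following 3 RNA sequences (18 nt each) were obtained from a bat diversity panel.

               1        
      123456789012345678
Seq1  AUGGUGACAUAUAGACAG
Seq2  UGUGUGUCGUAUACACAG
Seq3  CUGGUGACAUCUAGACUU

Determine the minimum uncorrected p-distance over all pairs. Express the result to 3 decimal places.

0.222

Pairwise Hamming distances:
  Seq1 vs Seq2: 6
  Seq1 vs Seq3: 4
  Seq2 vs Seq3: 9
The smallest is 4 mismatches, between Seq1 and Seq3; p = 4/18 = 0.222.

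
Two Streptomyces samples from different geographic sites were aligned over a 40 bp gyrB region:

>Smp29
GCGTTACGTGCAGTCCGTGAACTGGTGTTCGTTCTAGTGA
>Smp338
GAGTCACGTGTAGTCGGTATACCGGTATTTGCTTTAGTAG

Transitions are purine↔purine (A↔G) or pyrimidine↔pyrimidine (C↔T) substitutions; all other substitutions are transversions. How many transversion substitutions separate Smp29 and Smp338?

Differing sites — 2:C/A (Tv); 5:T/C (Ti); 11:C/T (Ti); 16:C/G (Tv); 19:G/A (Ti); 20:A/T (Tv); 23:T/C (Ti); 27:G/A (Ti); 30:C/T (Ti); 32:T/C (Ti); 34:C/T (Ti); 39:G/A (Ti); 40:A/G (Ti).
Of the 13 differences, 10 transitions and 3 transversions, so the answer is 3.

3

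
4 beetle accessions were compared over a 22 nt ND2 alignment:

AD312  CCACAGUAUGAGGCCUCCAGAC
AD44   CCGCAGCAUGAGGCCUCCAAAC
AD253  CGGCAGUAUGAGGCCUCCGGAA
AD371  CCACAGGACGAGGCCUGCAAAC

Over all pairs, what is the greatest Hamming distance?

Pairwise Hamming distances:
  AD312 vs AD44: 3
  AD312 vs AD253: 4
  AD312 vs AD371: 4
  AD44 vs AD253: 5
  AD44 vs AD371: 4
  AD253 vs AD371: 8
The largest is 8, between AD253 and AD371.

8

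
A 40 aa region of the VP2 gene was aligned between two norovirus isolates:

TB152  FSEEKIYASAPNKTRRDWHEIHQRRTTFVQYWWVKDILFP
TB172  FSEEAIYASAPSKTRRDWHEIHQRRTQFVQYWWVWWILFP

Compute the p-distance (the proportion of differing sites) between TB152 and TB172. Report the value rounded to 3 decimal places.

The sequences differ at positions 5 (K/A), 12 (N/S), 27 (T/Q), 35 (K/W), 36 (D/W).
There are 5 differences over 40 sites, so p = 5/40 = 0.125.

0.125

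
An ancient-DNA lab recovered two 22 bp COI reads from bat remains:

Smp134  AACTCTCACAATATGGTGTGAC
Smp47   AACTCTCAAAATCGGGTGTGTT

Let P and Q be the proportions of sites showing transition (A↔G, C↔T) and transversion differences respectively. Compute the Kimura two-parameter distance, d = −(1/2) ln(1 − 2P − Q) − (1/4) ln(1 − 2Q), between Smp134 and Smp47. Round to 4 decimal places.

Mismatches occur at site 9 (C↔A, transversion), site 13 (A↔C, transversion), site 14 (T↔G, transversion), site 21 (A↔T, transversion), site 22 (C↔T, transition).
Of the 5 differences, 1 transition and 4 transversions over 22 sites: P = 1/22 = 0.045455, Q = 4/22 = 0.181818.
d = −0.5·ln(0.727272) − 0.25·ln(0.636364) = −0.5·(-0.318455) − 0.25·(-0.451985) = 0.2722.

0.2722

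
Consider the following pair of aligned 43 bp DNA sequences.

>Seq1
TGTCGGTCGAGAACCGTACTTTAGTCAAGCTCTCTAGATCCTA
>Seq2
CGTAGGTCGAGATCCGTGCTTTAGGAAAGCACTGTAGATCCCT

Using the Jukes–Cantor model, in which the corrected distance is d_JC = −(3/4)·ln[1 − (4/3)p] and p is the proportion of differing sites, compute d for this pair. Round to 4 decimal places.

The sequences differ at positions 1 (T/C), 4 (C/A), 13 (A/T), 18 (A/G), 25 (T/G), 26 (C/A), 31 (T/A), 34 (C/G), 42 (T/C), 43 (A/T).
p = 10/43 = 0.232558.
d = −0.75 · ln(1 − (4/3)·0.232558) = −0.75 · ln(0.689923) = −0.75 · (-0.371175) = 0.2784.

0.2784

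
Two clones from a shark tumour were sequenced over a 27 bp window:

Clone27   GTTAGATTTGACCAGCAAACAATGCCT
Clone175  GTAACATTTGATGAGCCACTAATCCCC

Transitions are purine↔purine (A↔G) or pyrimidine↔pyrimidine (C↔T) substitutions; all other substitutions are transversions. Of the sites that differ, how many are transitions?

The sequences differ at positions 3 (T/A, transversion), 5 (G/C, transversion), 12 (C/T, transition), 13 (C/G, transversion), 17 (A/C, transversion), 19 (A/C, transversion), 20 (C/T, transition), 24 (G/C, transversion), 27 (T/C, transition).
Of the 9 differences, 3 transitions and 6 transversions, so the answer is 3.

3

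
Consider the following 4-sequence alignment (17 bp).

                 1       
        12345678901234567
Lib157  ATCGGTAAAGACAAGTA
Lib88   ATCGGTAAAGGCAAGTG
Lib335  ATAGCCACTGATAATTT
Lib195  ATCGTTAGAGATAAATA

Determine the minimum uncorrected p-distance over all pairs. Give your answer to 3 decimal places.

Pairwise Hamming distances:
  Lib157 vs Lib88: 2
  Lib157 vs Lib335: 8
  Lib157 vs Lib195: 4
  Lib88 vs Lib335: 9
  Lib88 vs Lib195: 6
  Lib335 vs Lib195: 7
The smallest is 2 mismatches, between Lib157 and Lib88; p = 2/17 = 0.118.

0.118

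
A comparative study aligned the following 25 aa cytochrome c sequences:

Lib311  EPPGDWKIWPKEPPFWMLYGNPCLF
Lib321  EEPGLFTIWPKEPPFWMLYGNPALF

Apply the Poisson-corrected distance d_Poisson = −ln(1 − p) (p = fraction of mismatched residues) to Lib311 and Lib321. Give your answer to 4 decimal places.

0.2231

The sequences differ at positions 2 (P/E), 5 (D/L), 6 (W/F), 7 (K/T), 23 (C/A).
p = 5/25 = 0.200000.
d = −ln(1 − 0.200000) = −ln(0.800000) = 0.2231.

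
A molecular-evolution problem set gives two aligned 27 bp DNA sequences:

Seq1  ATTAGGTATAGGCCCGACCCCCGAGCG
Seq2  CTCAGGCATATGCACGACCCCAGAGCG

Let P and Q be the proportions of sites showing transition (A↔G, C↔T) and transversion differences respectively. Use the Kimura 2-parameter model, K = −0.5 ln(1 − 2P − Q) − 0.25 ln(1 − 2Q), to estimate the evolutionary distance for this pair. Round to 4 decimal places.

Differing sites — 1:A/C (Tv); 3:T/C (Ti); 7:T/C (Ti); 11:G/T (Tv); 14:C/A (Tv); 22:C/A (Tv).
Of the 6 differences, 2 transitions and 4 transversions over 27 sites: P = 2/27 = 0.074074, Q = 4/27 = 0.148148.
d = −0.5·ln(0.703704) − 0.25·ln(0.703704) = −0.5·(-0.351397) − 0.25·(-0.351397) = 0.2635.

0.2635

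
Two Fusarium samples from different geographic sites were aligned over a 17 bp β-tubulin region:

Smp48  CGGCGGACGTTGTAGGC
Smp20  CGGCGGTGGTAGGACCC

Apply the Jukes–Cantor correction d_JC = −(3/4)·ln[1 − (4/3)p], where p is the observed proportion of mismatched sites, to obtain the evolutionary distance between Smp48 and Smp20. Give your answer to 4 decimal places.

Mismatches occur at site 7 (A→T), site 8 (C→G), site 11 (T→A), site 13 (T→G), site 15 (G→C), site 16 (G→C).
p = 6/17 = 0.352941.
d = −0.75 · ln(1 − (4/3)·0.352941) = −0.75 · ln(0.529412) = −0.75 · (-0.635988) = 0.4770.

0.4770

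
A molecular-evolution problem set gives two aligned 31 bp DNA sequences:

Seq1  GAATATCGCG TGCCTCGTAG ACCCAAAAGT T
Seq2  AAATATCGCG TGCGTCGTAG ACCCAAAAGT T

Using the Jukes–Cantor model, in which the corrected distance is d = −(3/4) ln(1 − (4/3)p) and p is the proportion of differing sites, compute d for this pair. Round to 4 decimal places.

0.0675

Differing sites — 1:G/A; 14:C/G.
p = 2/31 = 0.064516.
d = −0.75 · ln(1 − (4/3)·0.064516) = −0.75 · ln(0.913979) = −0.75 · (-0.089948) = 0.0675.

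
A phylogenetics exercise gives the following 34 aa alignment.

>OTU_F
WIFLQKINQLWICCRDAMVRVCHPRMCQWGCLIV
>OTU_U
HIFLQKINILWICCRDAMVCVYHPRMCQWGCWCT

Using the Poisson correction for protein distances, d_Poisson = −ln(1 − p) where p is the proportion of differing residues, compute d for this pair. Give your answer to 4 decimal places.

Mismatches occur at site 1 (W→H), site 9 (Q→I), site 20 (R→C), site 22 (C→Y), site 32 (L→W), site 33 (I→C), site 34 (V→T).
p = 7/34 = 0.205882.
d = −ln(1 − 0.205882) = −ln(0.794118) = 0.2305.

0.2305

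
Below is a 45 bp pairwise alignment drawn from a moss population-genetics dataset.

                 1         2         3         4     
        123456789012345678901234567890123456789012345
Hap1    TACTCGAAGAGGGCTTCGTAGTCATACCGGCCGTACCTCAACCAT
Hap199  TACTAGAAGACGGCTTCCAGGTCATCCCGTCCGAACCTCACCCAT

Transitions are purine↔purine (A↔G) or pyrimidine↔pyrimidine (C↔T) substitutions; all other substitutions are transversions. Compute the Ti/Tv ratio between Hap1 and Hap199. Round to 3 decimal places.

0.125

Differing sites — 5:C/A (Tv); 11:G/C (Tv); 18:G/C (Tv); 19:T/A (Tv); 20:A/G (Ti); 26:A/C (Tv); 30:G/T (Tv); 34:T/A (Tv); 41:A/C (Tv).
Of the 9 differences, 1 transition and 8 transversions, so Ti/Tv = 1/8 = 0.125.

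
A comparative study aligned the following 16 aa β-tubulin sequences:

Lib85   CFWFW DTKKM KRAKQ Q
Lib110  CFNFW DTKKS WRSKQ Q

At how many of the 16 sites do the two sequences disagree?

Mismatches occur at site 3 (W→N), site 10 (M→S), site 11 (K→W), site 13 (A→S).
That gives 4 mismatches out of 16 aligned sites, so the Hamming distance is 4.

4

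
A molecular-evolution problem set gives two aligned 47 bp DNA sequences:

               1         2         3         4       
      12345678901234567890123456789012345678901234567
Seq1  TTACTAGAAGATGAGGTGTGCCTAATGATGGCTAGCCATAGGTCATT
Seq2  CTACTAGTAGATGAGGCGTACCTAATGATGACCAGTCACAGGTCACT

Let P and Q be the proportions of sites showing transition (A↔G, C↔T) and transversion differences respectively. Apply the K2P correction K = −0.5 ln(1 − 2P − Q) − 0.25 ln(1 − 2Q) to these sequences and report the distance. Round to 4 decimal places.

0.2353

Mismatches occur at site 1 (T↔C, transition), site 8 (A↔T, transversion), site 17 (T↔C, transition), site 20 (G↔A, transition), site 31 (G↔A, transition), site 33 (T↔C, transition), site 36 (C↔T, transition), site 39 (T↔C, transition), site 46 (T↔C, transition).
Of the 9 differences, 8 transitions and 1 transversion over 47 sites: P = 8/47 = 0.170213, Q = 1/47 = 0.021277.
d = −0.5·ln(0.638297) − 0.25·ln(0.957446) = −0.5·(-0.448952) − 0.25·(-0.043486) = 0.2353.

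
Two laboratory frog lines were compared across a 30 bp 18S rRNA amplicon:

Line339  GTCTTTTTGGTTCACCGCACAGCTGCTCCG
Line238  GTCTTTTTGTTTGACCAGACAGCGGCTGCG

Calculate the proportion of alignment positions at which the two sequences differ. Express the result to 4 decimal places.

The sequences differ at positions 10 (G/T), 13 (C/G), 17 (G/A), 18 (C/G), 24 (T/G), 28 (C/G).
There are 6 differences over 30 sites, so p = 6/30 = 0.2000.

0.2000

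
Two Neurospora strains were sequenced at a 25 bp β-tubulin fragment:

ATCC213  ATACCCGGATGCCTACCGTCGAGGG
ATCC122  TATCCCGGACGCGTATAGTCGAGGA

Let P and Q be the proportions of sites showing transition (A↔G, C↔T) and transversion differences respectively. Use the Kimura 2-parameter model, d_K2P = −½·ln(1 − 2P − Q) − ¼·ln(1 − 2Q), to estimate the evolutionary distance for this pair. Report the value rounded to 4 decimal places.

0.4176

The sequences differ at positions 1 (A/T, transversion), 2 (T/A, transversion), 3 (A/T, transversion), 10 (T/C, transition), 13 (C/G, transversion), 16 (C/T, transition), 17 (C/A, transversion), 25 (G/A, transition).
Of the 8 differences, 3 transitions and 5 transversions over 25 sites: P = 3/25 = 0.120000, Q = 5/25 = 0.200000.
d = −0.5·ln(0.560000) − 0.25·ln(0.600000) = −0.5·(-0.579818) − 0.25·(-0.510826) = 0.4176.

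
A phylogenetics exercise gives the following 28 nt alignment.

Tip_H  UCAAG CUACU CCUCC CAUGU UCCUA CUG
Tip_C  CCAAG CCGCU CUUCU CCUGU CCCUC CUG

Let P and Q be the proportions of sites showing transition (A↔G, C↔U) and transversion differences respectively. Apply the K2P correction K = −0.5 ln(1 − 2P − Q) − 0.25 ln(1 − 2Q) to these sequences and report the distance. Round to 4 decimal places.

Differing sites — 1:U/C (Ti); 7:U/C (Ti); 8:A/G (Ti); 12:C/U (Ti); 15:C/U (Ti); 17:A/C (Tv); 21:U/C (Ti); 25:A/C (Tv).
Of the 8 differences, 6 transitions and 2 transversions over 28 sites: P = 6/28 = 0.214286, Q = 2/28 = 0.071429.
d = −0.5·ln(0.499999) − 0.25·ln(0.857142) = −0.5·(-0.693149) − 0.25·(-0.154152) = 0.3851.

0.3851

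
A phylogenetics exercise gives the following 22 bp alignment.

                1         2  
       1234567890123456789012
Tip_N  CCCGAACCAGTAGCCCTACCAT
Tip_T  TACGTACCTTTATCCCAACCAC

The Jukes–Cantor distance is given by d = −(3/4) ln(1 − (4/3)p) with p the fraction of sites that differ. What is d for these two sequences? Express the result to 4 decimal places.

Mismatches occur at site 1 (C↔T), site 2 (C↔A), site 5 (A↔T), site 9 (A↔T), site 10 (G↔T), site 13 (G↔T), site 17 (T↔A), site 22 (T↔C).
p = 8/22 = 0.363636.
d = −0.75 · ln(1 − (4/3)·0.363636) = −0.75 · ln(0.515152) = −0.75 · (-0.663293) = 0.4975.

0.4975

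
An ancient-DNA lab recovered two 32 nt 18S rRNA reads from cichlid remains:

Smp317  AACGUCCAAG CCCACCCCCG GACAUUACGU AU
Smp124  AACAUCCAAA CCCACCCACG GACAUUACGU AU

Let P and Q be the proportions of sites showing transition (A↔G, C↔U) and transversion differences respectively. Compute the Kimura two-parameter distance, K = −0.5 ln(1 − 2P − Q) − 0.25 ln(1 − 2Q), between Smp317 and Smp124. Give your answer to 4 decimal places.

Differing sites — 4:G/A (Ti); 10:G/A (Ti); 18:C/A (Tv).
Of the 3 differences, 2 transitions and 1 transversion over 32 sites: P = 2/32 = 0.062500, Q = 1/32 = 0.031250.
d = −0.5·ln(0.843750) − 0.25·ln(0.937500) = −0.5·(-0.169899) − 0.25·(-0.064539) = 0.1011.

0.1011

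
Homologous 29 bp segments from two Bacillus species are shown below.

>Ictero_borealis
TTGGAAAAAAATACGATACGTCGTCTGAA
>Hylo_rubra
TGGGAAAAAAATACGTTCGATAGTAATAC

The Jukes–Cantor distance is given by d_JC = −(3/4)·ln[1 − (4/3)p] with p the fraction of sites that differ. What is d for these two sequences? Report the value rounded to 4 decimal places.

Mismatches occur at site 2 (T/G), site 16 (A/T), site 18 (A/C), site 19 (C/G), site 20 (G/A), site 22 (C/A), site 25 (C/A), site 26 (T/A), site 27 (G/T), site 29 (A/C).
p = 10/29 = 0.344828.
d = −0.75 · ln(1 − (4/3)·0.344828) = −0.75 · ln(0.540229) = −0.75 · (-0.615762) = 0.4618.

0.4618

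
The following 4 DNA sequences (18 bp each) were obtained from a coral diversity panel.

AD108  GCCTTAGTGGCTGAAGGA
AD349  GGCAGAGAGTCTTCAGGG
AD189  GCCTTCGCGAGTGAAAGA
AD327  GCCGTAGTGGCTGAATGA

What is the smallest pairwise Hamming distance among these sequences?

2

Pairwise Hamming distances:
  AD108 vs AD349: 8
  AD108 vs AD189: 5
  AD108 vs AD327: 2
  AD349 vs AD189: 11
  AD349 vs AD327: 9
  AD189 vs AD327: 6
The smallest is 2, between AD108 and AD327.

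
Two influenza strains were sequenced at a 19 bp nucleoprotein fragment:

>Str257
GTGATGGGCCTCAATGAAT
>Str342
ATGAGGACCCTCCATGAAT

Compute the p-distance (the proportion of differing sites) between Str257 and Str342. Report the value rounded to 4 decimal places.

Mismatches occur at site 1 (G→A), site 5 (T→G), site 7 (G→A), site 8 (G→C), site 13 (A→C).
There are 5 differences over 19 sites, so p = 5/19 = 0.2632.

0.2632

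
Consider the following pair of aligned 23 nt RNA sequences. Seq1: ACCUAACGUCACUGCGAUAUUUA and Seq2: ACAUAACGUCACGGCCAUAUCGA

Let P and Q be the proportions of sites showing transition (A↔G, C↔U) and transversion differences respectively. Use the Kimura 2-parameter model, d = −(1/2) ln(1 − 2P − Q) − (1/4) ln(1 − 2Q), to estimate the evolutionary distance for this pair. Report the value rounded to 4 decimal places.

Mismatches occur at site 3 (C↔A, transversion), site 13 (U↔G, transversion), site 16 (G↔C, transversion), site 21 (U↔C, transition), site 22 (U↔G, transversion).
Of the 5 differences, 1 transition and 4 transversions over 23 sites: P = 1/23 = 0.043478, Q = 4/23 = 0.173913.
d = −0.5·ln(0.739131) − 0.25·ln(0.652174) = −0.5·(-0.302280) − 0.25·(-0.427444) = 0.2580.

0.2580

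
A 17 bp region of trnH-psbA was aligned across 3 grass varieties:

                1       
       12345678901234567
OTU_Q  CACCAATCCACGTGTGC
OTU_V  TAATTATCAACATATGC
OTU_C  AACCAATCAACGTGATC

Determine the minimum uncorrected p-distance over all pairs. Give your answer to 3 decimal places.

Pairwise Hamming distances:
  OTU_Q vs OTU_V: 7
  OTU_Q vs OTU_C: 4
  OTU_V vs OTU_C: 8
The smallest is 4 mismatches, between OTU_Q and OTU_C; p = 4/17 = 0.235.

0.235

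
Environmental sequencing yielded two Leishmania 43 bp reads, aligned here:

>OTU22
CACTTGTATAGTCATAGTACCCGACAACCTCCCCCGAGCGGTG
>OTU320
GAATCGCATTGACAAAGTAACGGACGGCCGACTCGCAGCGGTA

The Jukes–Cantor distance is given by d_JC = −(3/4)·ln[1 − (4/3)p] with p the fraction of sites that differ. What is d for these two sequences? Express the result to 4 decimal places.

0.5617

The sequences differ at positions 1 (C/G), 3 (C/A), 5 (T/C), 7 (T/C), 10 (A/T), 12 (T/A), 15 (T/A), 20 (C/A), 22 (C/G), 26 (A/G), 27 (A/G), 30 (T/G), 31 (C/A), 33 (C/T), 35 (C/G), 36 (G/C), 43 (G/A).
p = 17/43 = 0.395349.
d = −0.75 · ln(1 − (4/3)·0.395349) = −0.75 · ln(0.472868) = −0.75 · (-0.748939) = 0.5617.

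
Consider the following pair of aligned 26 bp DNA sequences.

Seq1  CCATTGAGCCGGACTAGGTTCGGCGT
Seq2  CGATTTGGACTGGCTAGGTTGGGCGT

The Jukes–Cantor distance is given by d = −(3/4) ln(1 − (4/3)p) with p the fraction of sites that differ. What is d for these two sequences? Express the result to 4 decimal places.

The sequences differ at positions 2 (C/G), 6 (G/T), 7 (A/G), 9 (C/A), 11 (G/T), 13 (A/G), 21 (C/G).
p = 7/26 = 0.269231.
d = −0.75 · ln(1 − (4/3)·0.269231) = −0.75 · ln(0.641025) = −0.75 · (-0.444687) = 0.3335.

0.3335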